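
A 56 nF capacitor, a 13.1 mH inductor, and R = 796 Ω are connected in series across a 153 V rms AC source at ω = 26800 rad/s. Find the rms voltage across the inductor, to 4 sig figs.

62.74 V

X_L = ωL = 351.1 Ω
X_C = 1/(ωC) = 666.3 Ω
Net reactance X = X_L − X_C = -315.2 Ω
Z = 796.0 − j315.2 Ω
|Z| = √(796.0² + 315.2²) = 856.1 Ω
I = V/|Z| = 178.7 mA
V_L = I·|Z_L| = 0.1787 × 351.1 = 62.74 V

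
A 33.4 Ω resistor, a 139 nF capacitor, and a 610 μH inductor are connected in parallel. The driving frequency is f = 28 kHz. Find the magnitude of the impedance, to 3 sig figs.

ω = 2πf = 175900 rad/s
X_L = ωL = 107 Ω
X_C = 1/(ωC) = 40.9 Ω
Parallel: admittances add. Y = 1/R + 1/(jωL) + jωC
Y = (0.0299 + j0.0151) S
|Y| = 0.0335 S → |Z| = 1/|Y| = 29.8 Ω, ∠Z = −∠Y = -26.8°

29.8 Ω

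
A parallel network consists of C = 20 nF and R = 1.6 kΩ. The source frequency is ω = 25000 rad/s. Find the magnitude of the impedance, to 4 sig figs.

X_C = 1/(ωC) = 2000 Ω
Parallel: admittances add. Y = 1/R + jωC
Y = (0.0006250 + j0.0005000) S
|Y| = 0.0008004 S → |Z| = 1/|Y| = 1249 Ω, ∠Z = −∠Y = -38.66°

1249 Ω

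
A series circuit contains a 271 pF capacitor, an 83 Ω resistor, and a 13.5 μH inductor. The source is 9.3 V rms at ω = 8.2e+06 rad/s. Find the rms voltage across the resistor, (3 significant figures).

2.21 V

X_L = ωL = 111 Ω
X_C = 1/(ωC) = 450 Ω
Net reactance X = X_L − X_C = -339 Ω
Z = 83.0 − j339 Ω
|Z| = √(83.0² + 339²) = 349 Ω
I = V/|Z| = 26.6 mA
V_R = I·|Z_R| = 0.0266 × 83.0 = 2.21 V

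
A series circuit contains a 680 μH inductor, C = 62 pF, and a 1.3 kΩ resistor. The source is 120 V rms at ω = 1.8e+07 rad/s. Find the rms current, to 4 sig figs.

X_L = ωL = 12240 Ω
X_C = 1/(ωC) = 896.1 Ω
Net reactance X = X_L − X_C = 11340 Ω
Z = 1300 + j11340 Ω
|Z| = √(1300² + 11340²) = 11420 Ω
I = V/|Z| = 120/11420 = 10.51 mA

10.51 mA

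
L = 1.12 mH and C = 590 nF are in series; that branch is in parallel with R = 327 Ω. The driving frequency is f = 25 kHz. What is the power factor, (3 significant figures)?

ω = 2πf = 157100 rad/s
X_L = ωL = 176 Ω
X_C = 1/(ωC) = 10.8 Ω
Branch 1: Z₁ = R = 327 Ω
Branch 2 (series LC): Z₂ = j(X_L − X_C) = j165 Ω
Parallel: Z = Z₁Z₂/(Z₁+Z₂), |Z| = 147 Ω, ∠Z = 63.2°
cos φ = cos(63.2°) = 0.451

0.451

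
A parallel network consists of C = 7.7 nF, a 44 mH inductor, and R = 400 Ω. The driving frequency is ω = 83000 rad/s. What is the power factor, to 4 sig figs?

X_L = ωL = 3652 Ω
X_C = 1/(ωC) = 1565 Ω
Parallel: admittances add. Y = 1/R + 1/(jωL) + jωC
Y = (0.002500 + j0.0003653) S
|Y| = 0.002527 S → |Z| = 1/|Y| = 395.8 Ω, ∠Z = −∠Y = -8.313°
cos φ = cos(-8.313°) = 0.9895

0.9895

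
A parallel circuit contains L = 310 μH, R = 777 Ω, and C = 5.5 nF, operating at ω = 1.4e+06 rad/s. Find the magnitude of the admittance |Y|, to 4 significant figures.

5.547 mS

X_L = ωL = 434.0 Ω
X_C = 1/(ωC) = 129.9 Ω
Parallel: admittances add. Y = 1/R + 1/(jωL) + jωC
Y = (0.001287 + j0.005396) S
|Y| = 0.005547 S → |Z| = 1/|Y| = 180.3 Ω, ∠Z = −∠Y = -76.58°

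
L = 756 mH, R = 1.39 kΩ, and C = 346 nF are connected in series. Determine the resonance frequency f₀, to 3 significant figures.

311 Hz

ω₀ = 1/√(LC) = 1/√(0.756 × 3.46e-07) = 1955 rad/s
f₀ = ω₀/(2π) = 311 Hz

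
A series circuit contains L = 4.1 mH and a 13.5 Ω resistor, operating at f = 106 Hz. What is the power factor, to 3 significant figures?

ω = 2πf = 666.0 rad/s
X_L = ωL = 2.73 Ω
Z = 13.5 + j2.73 Ω
|Z| = √(13.5² + 2.73²) = 13.8 Ω
∠Z = arctan(2.73/13.5) = 11.4°
cos φ = cos(11.4°) = 0.980

0.980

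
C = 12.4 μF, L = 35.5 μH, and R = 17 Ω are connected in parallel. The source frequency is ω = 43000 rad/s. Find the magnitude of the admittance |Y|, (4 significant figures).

135.3 mS

X_L = ωL = 1.527 Ω
X_C = 1/(ωC) = 1.875 Ω
Parallel: admittances add. Y = 1/R + 1/(jωL) + jωC
Y = (0.05882 − j0.1219) S
|Y| = 0.1353 S → |Z| = 1/|Y| = 7.389 Ω, ∠Z = −∠Y = 64.24°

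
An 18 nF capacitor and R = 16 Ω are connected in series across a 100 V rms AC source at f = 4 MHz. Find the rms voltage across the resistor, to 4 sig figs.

99.06 V

ω = 2πf = 2.513e+07 rad/s
X_C = 1/(ωC) = 2.210 Ω
Z = 16.00 − j2.210 Ω
|Z| = √(16.00² + 2.210²) = 16.15 Ω
I = V/|Z| = 6.191 A
V_R = I·|Z_R| = 6.191 × 16.00 = 99.06 V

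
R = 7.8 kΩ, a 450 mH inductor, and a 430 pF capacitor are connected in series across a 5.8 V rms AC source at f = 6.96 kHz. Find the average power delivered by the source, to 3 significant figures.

ω = 2πf = 43730 rad/s
X_L = ωL = 19700 Ω
X_C = 1/(ωC) = 53200 Ω
Net reactance X = X_L − X_C = -33500 Ω
Z = 7800 − j33500 Ω
|Z| = √(7800² + 33500²) = 34400 Ω
∠Z = arctan(-33500/7800) = -76.9°
I = V/|Z| = 169 μA
P = VI cos φ = 5.8 × 0.000169 × cos(-76.9°) = 222 μW

222 μW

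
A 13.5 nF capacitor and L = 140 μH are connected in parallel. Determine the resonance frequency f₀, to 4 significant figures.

115.8 kHz

ω₀ = 1/√(LC) = 1/√(0.00014 × 1.35e-08) = 727400 rad/s
f₀ = ω₀/(2π) = 115.8 kHz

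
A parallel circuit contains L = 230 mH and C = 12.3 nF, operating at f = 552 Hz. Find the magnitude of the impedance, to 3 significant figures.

ω = 2πf = 3468 rad/s
X_L = ωL = 798 Ω
X_C = 1/(ωC) = 23400 Ω
Parallel: admittances add. Y = 1/(jωL) + jωC
Y = (0 − j0.00121) S
|Y| = 0.00121 S → |Z| = 1/|Y| = 826 Ω, ∠Z = −∠Y = 90.0°

826 Ω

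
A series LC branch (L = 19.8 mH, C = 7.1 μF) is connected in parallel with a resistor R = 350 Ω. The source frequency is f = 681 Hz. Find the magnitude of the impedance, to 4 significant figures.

ω = 2πf = 4279 rad/s
X_L = ωL = 84.72 Ω
X_C = 1/(ωC) = 32.92 Ω
Branch 1: Z₁ = R = 350.0 Ω
Branch 2 (series LC): Z₂ = j(X_L − X_C) = j51.80 Ω
Parallel: Z = Z₁Z₂/(Z₁+Z₂), |Z| = 51.25 Ω, ∠Z = 81.58°

51.25 Ω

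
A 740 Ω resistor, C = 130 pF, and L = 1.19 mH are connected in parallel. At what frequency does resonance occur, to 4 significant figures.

ω₀ = 1/√(LC) = 1/√(0.00119 × 1.3e-10) = 2.542e+06 rad/s
f₀ = ω₀/(2π) = 404.6 kHz

404.6 kHz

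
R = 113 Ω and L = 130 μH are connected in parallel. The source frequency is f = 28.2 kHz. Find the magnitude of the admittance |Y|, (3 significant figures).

44.3 mS

ω = 2πf = 177200 rad/s
X_L = ωL = 23.0 Ω
Parallel: admittances add. Y = 1/R + 1/(jωL)
Y = (0.00885 − j0.0434) S
|Y| = 0.0443 S → |Z| = 1/|Y| = 22.6 Ω, ∠Z = −∠Y = 78.5°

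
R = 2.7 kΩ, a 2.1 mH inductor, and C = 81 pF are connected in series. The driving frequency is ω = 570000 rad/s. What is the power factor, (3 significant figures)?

X_L = ωL = 1200 Ω
X_C = 1/(ωC) = 21700 Ω
Net reactance X = X_L − X_C = -20500 Ω
Z = 2700 − j20500 Ω
|Z| = √(2700² + 20500²) = 20600 Ω
∠Z = arctan(-20500/2700) = -82.5°
cos φ = cos(-82.5°) = 0.131

0.131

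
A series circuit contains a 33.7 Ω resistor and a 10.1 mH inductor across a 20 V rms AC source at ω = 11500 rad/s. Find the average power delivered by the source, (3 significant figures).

922 mW

X_L = ωL = 116 Ω
Z = 33.7 + j116 Ω
|Z| = √(33.7² + 116²) = 121 Ω
∠Z = arctan(116/33.7) = 73.8°
I = V/|Z| = 165 mA
P = VI cos φ = 20 × 0.165 × cos(73.8°) = 922 mW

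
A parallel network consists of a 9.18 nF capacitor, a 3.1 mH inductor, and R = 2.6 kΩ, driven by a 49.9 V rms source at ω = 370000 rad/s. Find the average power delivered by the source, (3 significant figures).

X_L = ωL = 1150 Ω
X_C = 1/(ωC) = 294 Ω
Parallel: admittances add. Y = 1/R + 1/(jωL) + jωC
Y = (0.000385 + j0.00252) S
|Y| = 0.00255 S → |Z| = 1/|Y| = 392 Ω, ∠Z = −∠Y = -81.3°
I = V/|Z| = 127 mA
P = VI cos φ = 49.9 × 0.127 × cos(-81.3°) = 958 mW

958 mW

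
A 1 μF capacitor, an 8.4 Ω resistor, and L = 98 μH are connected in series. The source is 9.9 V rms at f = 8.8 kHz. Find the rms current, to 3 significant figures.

651 mA

ω = 2πf = 55290 rad/s
X_L = ωL = 5.42 Ω
X_C = 1/(ωC) = 18.1 Ω
Net reactance X = X_L − X_C = -12.7 Ω
Z = 8.40 − j12.7 Ω
|Z| = √(8.40² + 12.7²) = 15.2 Ω
I = V/|Z| = 9.9/15.2 = 651 mA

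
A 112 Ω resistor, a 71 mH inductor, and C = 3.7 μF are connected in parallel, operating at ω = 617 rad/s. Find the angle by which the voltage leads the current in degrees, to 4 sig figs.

66.51°

X_L = ωL = 43.81 Ω
X_C = 1/(ωC) = 438.0 Ω
Parallel: admittances add. Y = 1/R + 1/(jωL) + jωC
Y = (0.008929 − j0.02054) S
|Y| = 0.02240 S → |Z| = 1/|Y| = 44.64 Ω, ∠Z = −∠Y = 66.51°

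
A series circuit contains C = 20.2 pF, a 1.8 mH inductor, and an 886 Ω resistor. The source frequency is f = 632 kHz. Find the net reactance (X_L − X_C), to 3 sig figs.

ω = 2πf = 3.971e+06 rad/s
X_L = ωL = 7150 Ω
X_C = 1/(ωC) = 12500 Ω
X = 7150 − 12500 = -5320 Ω

-5320 Ω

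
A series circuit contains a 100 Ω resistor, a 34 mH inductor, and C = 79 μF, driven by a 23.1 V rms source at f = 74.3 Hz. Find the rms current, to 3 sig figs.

230 mA

ω = 2πf = 466.8 rad/s
X_L = ωL = 15.9 Ω
X_C = 1/(ωC) = 27.1 Ω
Net reactance X = X_L − X_C = -11.2 Ω
Z = 100 − j11.2 Ω
|Z| = √(100² + 11.2²) = 101 Ω
I = V/|Z| = 23.1/101 = 230 mA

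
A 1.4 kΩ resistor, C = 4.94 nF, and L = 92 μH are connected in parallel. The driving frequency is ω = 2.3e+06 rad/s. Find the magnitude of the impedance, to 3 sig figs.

150 Ω

X_L = ωL = 212 Ω
X_C = 1/(ωC) = 88.0 Ω
Parallel: admittances add. Y = 1/R + 1/(jωL) + jωC
Y = (0.000714 + j0.00664) S
|Y| = 0.00667 S → |Z| = 1/|Y| = 150 Ω, ∠Z = −∠Y = -83.9°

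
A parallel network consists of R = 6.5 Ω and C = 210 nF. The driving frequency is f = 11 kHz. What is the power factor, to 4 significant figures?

ω = 2πf = 69120 rad/s
X_C = 1/(ωC) = 68.90 Ω
Parallel: admittances add. Y = 1/R + jωC
Y = (0.1538 + j0.01451) S
|Y| = 0.1545 S → |Z| = 1/|Y| = 6.471 Ω, ∠Z = −∠Y = -5.389°
cos φ = cos(-5.389°) = 0.9956

0.9956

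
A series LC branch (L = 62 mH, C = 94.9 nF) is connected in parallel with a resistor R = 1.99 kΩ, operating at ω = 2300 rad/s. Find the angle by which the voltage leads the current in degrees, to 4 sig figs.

-24.15°

X_L = ωL = 142.6 Ω
X_C = 1/(ωC) = 4581 Ω
Branch 1: Z₁ = R = 1990 Ω
Branch 2 (series LC): Z₂ = j(X_L − X_C) = −j4439 Ω
Parallel: Z = Z₁Z₂/(Z₁+Z₂), |Z| = 1816 Ω, ∠Z = -24.15°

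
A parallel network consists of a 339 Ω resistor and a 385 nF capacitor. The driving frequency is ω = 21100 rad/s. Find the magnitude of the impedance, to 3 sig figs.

116 Ω

X_C = 1/(ωC) = 123 Ω
Parallel: admittances add. Y = 1/R + jωC
Y = (0.00295 + j0.00812) S
|Y| = 0.00864 S → |Z| = 1/|Y| = 116 Ω, ∠Z = −∠Y = -70.0°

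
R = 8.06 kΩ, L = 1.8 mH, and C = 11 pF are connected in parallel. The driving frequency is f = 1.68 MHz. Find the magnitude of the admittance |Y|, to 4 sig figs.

139.4 μS

ω = 2πf = 1.056e+07 rad/s
X_L = ωL = 19000 Ω
X_C = 1/(ωC) = 8612 Ω
Parallel: admittances add. Y = 1/R + 1/(jωL) + jωC
Y = (0.0001241 + j6.348e-05) S
|Y| = 0.0001394 S → |Z| = 1/|Y| = 7175 Ω, ∠Z = −∠Y = -27.10°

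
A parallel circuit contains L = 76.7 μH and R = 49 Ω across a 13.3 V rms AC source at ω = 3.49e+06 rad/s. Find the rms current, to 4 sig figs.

275.9 mA

X_L = ωL = 267.7 Ω
Parallel: admittances add. Y = 1/R + 1/(jωL)
Y = (0.02041 − j0.003736) S
|Y| = 0.02075 S → |Z| = 1/|Y| = 48.20 Ω, ∠Z = −∠Y = 10.37°
I = V/|Z| = 13.3/48.20 = 275.9 mA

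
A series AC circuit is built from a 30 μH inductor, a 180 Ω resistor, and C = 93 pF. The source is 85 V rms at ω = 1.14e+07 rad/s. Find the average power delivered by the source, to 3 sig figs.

X_L = ωL = 342 Ω
X_C = 1/(ωC) = 943 Ω
Net reactance X = X_L − X_C = -601 Ω
Z = 180 − j601 Ω
|Z| = √(180² + 601²) = 628 Ω
∠Z = arctan(-601/180) = -73.3°
I = V/|Z| = 135 mA
P = VI cos φ = 85 × 0.135 × cos(-73.3°) = 3.30 W

3.30 W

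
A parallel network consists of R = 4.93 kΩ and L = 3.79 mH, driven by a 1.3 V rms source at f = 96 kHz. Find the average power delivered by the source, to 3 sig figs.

343 μW

ω = 2πf = 603200 rad/s
X_L = ωL = 2290 Ω
Parallel: admittances add. Y = 1/R + 1/(jωL)
Y = (0.000203 − j0.000437) S
|Y| = 0.000482 S → |Z| = 1/|Y| = 2070 Ω, ∠Z = −∠Y = 65.1°
I = V/|Z| = 627 μA
P = VI cos φ = 1.3 × 0.000627 × cos(65.1°) = 343 μW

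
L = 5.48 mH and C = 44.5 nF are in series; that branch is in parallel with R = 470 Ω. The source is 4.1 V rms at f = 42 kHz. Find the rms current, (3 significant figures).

ω = 2πf = 263900 rad/s
X_L = ωL = 1450 Ω
X_C = 1/(ωC) = 85.2 Ω
Branch 1: Z₁ = R = 470 Ω
Branch 2 (series LC): Z₂ = j(X_L − X_C) = j1360 Ω
Parallel: Z = Z₁Z₂/(Z₁+Z₂), |Z| = 444 Ω, ∠Z = 19.1°
I = V/|Z| = 4.1/444 = 9.23 mA

9.23 mA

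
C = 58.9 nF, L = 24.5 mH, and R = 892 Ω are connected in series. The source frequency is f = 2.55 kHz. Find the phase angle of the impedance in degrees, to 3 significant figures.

ω = 2πf = 16020 rad/s
X_L = ωL = 393 Ω
X_C = 1/(ωC) = 1060 Ω
Net reactance X = X_L − X_C = -667 Ω
Z = 892 − j667 Ω
|Z| = √(892² + 667²) = 1110 Ω
∠Z = arctan(-667/892) = -36.8°

-36.8°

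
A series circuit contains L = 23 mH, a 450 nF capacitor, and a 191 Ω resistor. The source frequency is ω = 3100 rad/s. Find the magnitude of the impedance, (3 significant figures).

X_L = ωL = 71.3 Ω
X_C = 1/(ωC) = 717 Ω
Net reactance X = X_L − X_C = -646 Ω
Z = 191 − j646 Ω
|Z| = √(191² + 646²) = 673 Ω

673 Ω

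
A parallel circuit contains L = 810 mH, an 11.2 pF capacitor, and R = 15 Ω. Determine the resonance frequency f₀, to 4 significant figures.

52.84 kHz

ω₀ = 1/√(LC) = 1/√(0.81 × 1.12e-11) = 332000 rad/s
f₀ = ω₀/(2π) = 52.84 kHz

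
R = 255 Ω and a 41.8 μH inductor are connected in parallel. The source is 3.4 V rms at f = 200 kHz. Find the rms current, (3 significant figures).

66.1 mA

ω = 2πf = 1.257e+06 rad/s
X_L = ωL = 52.5 Ω
Parallel: admittances add. Y = 1/R + 1/(jωL)
Y = (0.00392 − j0.0190) S
|Y| = 0.0194 S → |Z| = 1/|Y| = 51.4 Ω, ∠Z = −∠Y = 78.4°
I = V/|Z| = 3.4/51.4 = 66.1 mA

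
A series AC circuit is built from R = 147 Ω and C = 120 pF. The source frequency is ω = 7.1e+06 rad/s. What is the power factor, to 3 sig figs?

X_C = 1/(ωC) = 1170 Ω
Z = 147 − j1170 Ω
|Z| = √(147² + 1170²) = 1180 Ω
∠Z = arctan(-1170/147) = -82.9°
cos φ = cos(-82.9°) = 0.124

0.124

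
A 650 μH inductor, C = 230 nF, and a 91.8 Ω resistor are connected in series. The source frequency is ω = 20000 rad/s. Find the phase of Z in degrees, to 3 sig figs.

-65.8°

X_L = ωL = 13.0 Ω
X_C = 1/(ωC) = 217 Ω
Net reactance X = X_L − X_C = -204 Ω
Z = 91.8 − j204 Ω
|Z| = √(91.8² + 204²) = 224 Ω
∠Z = arctan(-204/91.8) = -65.8°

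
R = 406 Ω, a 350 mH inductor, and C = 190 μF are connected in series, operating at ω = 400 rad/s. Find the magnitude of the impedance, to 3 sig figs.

X_L = ωL = 140 Ω
X_C = 1/(ωC) = 13.2 Ω
Net reactance X = X_L − X_C = 127 Ω
Z = 406 + j127 Ω
|Z| = √(406² + 127²) = 425 Ω

425 Ω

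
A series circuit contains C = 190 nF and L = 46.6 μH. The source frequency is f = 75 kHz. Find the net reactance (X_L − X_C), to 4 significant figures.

ω = 2πf = 471200 rad/s
X_L = ωL = 21.96 Ω
X_C = 1/(ωC) = 11.17 Ω
X = 21.96 − 11.17 = 10.79 Ω

10.79 Ω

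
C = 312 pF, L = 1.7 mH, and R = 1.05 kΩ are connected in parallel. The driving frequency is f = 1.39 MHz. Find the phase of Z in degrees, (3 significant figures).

-70.3°

ω = 2πf = 8.734e+06 rad/s
X_L = ωL = 14800 Ω
X_C = 1/(ωC) = 367 Ω
Parallel: admittances add. Y = 1/R + 1/(jωL) + jωC
Y = (0.000952 + j0.00266) S
|Y| = 0.00282 S → |Z| = 1/|Y| = 354 Ω, ∠Z = −∠Y = -70.3°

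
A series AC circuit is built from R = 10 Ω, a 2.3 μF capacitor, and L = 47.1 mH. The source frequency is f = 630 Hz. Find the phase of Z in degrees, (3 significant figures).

82.6°

ω = 2πf = 3958 rad/s
X_L = ωL = 186 Ω
X_C = 1/(ωC) = 110 Ω
Net reactance X = X_L − X_C = 76.6 Ω
Z = 10.0 + j76.6 Ω
|Z| = √(10.0² + 76.6²) = 77.3 Ω
∠Z = arctan(76.6/10.0) = 82.6°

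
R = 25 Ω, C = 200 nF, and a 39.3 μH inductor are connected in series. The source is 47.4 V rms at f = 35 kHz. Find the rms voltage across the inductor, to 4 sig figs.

ω = 2πf = 219900 rad/s
X_L = ωL = 8.643 Ω
X_C = 1/(ωC) = 22.74 Ω
Net reactance X = X_L − X_C = -14.09 Ω
Z = 25.00 − j14.09 Ω
|Z| = √(25.00² + 14.09²) = 28.70 Ω
I = V/|Z| = 1.652 A
V_L = I·|Z_L| = 1.652 × 8.643 = 14.27 V

14.27 V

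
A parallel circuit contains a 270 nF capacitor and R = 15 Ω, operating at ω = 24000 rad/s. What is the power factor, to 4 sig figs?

X_C = 1/(ωC) = 154.3 Ω
Parallel: admittances add. Y = 1/R + jωC
Y = (0.06667 + j0.006480) S
|Y| = 0.06698 S → |Z| = 1/|Y| = 14.93 Ω, ∠Z = −∠Y = -5.552°
cos φ = cos(-5.552°) = 0.9953

0.9953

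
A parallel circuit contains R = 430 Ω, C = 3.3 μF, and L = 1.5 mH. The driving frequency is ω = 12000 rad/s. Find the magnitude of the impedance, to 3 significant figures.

62.0 Ω

X_L = ωL = 18.0 Ω
X_C = 1/(ωC) = 25.3 Ω
Parallel: admittances add. Y = 1/R + 1/(jωL) + jωC
Y = (0.00233 − j0.0160) S
|Y| = 0.0161 S → |Z| = 1/|Y| = 62.0 Ω, ∠Z = −∠Y = 81.7°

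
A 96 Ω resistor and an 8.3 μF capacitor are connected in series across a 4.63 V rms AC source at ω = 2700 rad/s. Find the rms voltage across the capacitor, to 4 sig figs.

X_C = 1/(ωC) = 44.62 Ω
Z = 96.00 − j44.62 Ω
|Z| = √(96.00² + 44.62²) = 105.9 Ω
I = V/|Z| = 43.74 mA
V_C = I·|Z_C| = 0.04374 × 44.62 = 1.952 V

1.952 V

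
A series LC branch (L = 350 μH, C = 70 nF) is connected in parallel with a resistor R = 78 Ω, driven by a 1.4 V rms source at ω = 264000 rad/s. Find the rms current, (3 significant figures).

40.7 mA

X_L = ωL = 92.4 Ω
X_C = 1/(ωC) = 54.1 Ω
Branch 1: Z₁ = R = 78.0 Ω
Branch 2 (series LC): Z₂ = j(X_L − X_C) = j38.3 Ω
Parallel: Z = Z₁Z₂/(Z₁+Z₂), |Z| = 34.4 Ω, ∠Z = 63.9°
I = V/|Z| = 1.4/34.4 = 40.7 mA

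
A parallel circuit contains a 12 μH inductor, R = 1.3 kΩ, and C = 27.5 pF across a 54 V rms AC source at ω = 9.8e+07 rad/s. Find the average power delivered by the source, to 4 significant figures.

2.243 W

X_L = ωL = 1176 Ω
X_C = 1/(ωC) = 371.1 Ω
Parallel: admittances add. Y = 1/R + 1/(jωL) + jωC
Y = (0.0007692 + j0.001845) S
|Y| = 0.001999 S → |Z| = 1/|Y| = 500.3 Ω, ∠Z = −∠Y = -67.36°
I = V/|Z| = 107.9 mA
P = VI cos φ = 54 × 0.1079 × cos(-67.36°) = 2.243 W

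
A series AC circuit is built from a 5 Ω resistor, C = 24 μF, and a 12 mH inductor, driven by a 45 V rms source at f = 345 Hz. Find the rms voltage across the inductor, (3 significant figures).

139 V

ω = 2πf = 2168 rad/s
X_L = ωL = 26.0 Ω
X_C = 1/(ωC) = 19.2 Ω
Net reactance X = X_L − X_C = 6.79 Ω
Z = 5.00 + j6.79 Ω
|Z| = √(5.00² + 6.79²) = 8.43 Ω
I = V/|Z| = 5.34 A
V_L = I·|Z_L| = 5.34 × 26.0 = 139 V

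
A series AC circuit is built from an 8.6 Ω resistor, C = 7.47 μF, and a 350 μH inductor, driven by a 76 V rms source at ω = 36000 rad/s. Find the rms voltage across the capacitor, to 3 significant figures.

22.9 V

X_L = ωL = 12.6 Ω
X_C = 1/(ωC) = 3.72 Ω
Net reactance X = X_L − X_C = 8.88 Ω
Z = 8.60 + j8.88 Ω
|Z| = √(8.60² + 8.88²) = 12.4 Ω
I = V/|Z| = 6.15 A
V_C = I·|Z_C| = 6.15 × 3.72 = 22.9 V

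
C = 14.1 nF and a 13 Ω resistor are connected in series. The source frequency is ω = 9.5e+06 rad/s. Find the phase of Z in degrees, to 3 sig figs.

X_C = 1/(ωC) = 7.47 Ω
Z = 13.0 − j7.47 Ω
|Z| = √(13.0² + 7.47²) = 15.0 Ω
∠Z = arctan(-7.47/13.0) = -29.9°

-29.9°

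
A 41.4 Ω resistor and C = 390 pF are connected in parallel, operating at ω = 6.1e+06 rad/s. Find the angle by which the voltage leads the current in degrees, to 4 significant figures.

X_C = 1/(ωC) = 420.3 Ω
Parallel: admittances add. Y = 1/R + jωC
Y = (0.02415 + j0.002379) S
|Y| = 0.02427 S → |Z| = 1/|Y| = 41.20 Ω, ∠Z = −∠Y = -5.625°

-5.625°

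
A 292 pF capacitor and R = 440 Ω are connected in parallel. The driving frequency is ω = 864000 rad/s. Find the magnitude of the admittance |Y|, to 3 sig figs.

2.29 mS

X_C = 1/(ωC) = 3960 Ω
Parallel: admittances add. Y = 1/R + jωC
Y = (0.00227 + j0.000252) S
|Y| = 0.00229 S → |Z| = 1/|Y| = 437 Ω, ∠Z = −∠Y = -6.33°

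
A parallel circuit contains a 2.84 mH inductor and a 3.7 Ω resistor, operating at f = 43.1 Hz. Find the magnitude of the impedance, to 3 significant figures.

ω = 2πf = 270.8 rad/s
X_L = ωL = 0.769 Ω
Parallel: admittances add. Y = 1/R + 1/(jωL)
Y = (0.270 − j1.30) S
|Y| = 1.33 S → |Z| = 1/|Y| = 0.753 Ω, ∠Z = −∠Y = 78.3°

0.753 Ω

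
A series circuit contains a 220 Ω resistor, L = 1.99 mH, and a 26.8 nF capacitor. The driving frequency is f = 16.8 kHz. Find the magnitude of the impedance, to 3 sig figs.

ω = 2πf = 105600 rad/s
X_L = ωL = 210 Ω
X_C = 1/(ωC) = 353 Ω
Net reactance X = X_L − X_C = -143 Ω
Z = 220 − j143 Ω
|Z| = √(220² + 143²) = 263 Ω

263 Ω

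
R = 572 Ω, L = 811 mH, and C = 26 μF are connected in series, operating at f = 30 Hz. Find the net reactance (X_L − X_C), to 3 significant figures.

-51.2 Ω

ω = 2πf = 188.5 rad/s
X_L = ωL = 153 Ω
X_C = 1/(ωC) = 204 Ω
X = 153 − 204 = -51.2 Ω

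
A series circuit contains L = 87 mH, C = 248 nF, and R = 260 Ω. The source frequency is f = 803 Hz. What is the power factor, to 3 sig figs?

ω = 2πf = 5045 rad/s
X_L = ωL = 439 Ω
X_C = 1/(ωC) = 799 Ω
Net reactance X = X_L − X_C = -360 Ω
Z = 260 − j360 Ω
|Z| = √(260² + 360²) = 444 Ω
∠Z = arctan(-360/260) = -54.2°
cos φ = cos(-54.2°) = 0.585

0.585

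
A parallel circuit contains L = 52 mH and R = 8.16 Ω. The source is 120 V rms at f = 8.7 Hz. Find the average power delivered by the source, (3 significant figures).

ω = 2πf = 54.66 rad/s
X_L = ωL = 2.84 Ω
Parallel: admittances add. Y = 1/R + 1/(jωL)
Y = (0.123 − j0.352) S
|Y| = 0.373 S → |Z| = 1/|Y| = 2.68 Ω, ∠Z = −∠Y = 70.8°
I = V/|Z| = 44.7 A
P = VI cos φ = 120 × 44.7 × cos(70.8°) = 1.76 kW

1.76 kW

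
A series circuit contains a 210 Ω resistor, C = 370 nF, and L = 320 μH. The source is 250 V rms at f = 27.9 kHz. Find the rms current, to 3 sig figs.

1.17 A

ω = 2πf = 175300 rad/s
X_L = ωL = 56.1 Ω
X_C = 1/(ωC) = 15.4 Ω
Net reactance X = X_L − X_C = 40.7 Ω
Z = 210 + j40.7 Ω
|Z| = √(210² + 40.7²) = 214 Ω
I = V/|Z| = 250/214 = 1.17 A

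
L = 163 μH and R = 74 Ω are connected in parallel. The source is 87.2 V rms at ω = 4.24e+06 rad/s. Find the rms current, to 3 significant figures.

X_L = ωL = 691 Ω
Parallel: admittances add. Y = 1/R + 1/(jωL)
Y = (0.0135 − j0.00145) S
|Y| = 0.0136 S → |Z| = 1/|Y| = 73.6 Ω, ∠Z = −∠Y = 6.11°
I = V/|Z| = 87.2/73.6 = 1.19 A

1.19 A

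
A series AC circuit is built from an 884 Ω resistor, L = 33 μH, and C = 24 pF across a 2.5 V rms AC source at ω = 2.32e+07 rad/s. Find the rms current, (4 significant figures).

X_L = ωL = 765.6 Ω
X_C = 1/(ωC) = 1796 Ω
Net reactance X = X_L − X_C = -1030 Ω
Z = 884.0 − j1030 Ω
|Z| = √(884.0² + 1030²) = 1358 Ω
I = V/|Z| = 2.5/1358 = 1.841 mA

1.841 mA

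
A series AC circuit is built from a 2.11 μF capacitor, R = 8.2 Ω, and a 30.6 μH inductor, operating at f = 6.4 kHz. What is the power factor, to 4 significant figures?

0.6135

ω = 2πf = 40210 rad/s
X_L = ωL = 1.230 Ω
X_C = 1/(ωC) = 11.79 Ω
Net reactance X = X_L − X_C = -10.56 Ω
Z = 8.200 − j10.56 Ω
|Z| = √(8.200² + 10.56²) = 13.37 Ω
∠Z = arctan(-10.56/8.200) = -52.16°
cos φ = cos(-52.16°) = 0.6135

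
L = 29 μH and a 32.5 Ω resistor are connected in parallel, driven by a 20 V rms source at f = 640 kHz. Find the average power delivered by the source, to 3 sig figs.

12.3 W

ω = 2πf = 4.021e+06 rad/s
X_L = ωL = 117 Ω
Parallel: admittances add. Y = 1/R + 1/(jωL)
Y = (0.0308 − j0.00858) S
|Y| = 0.0319 S → |Z| = 1/|Y| = 31.3 Ω, ∠Z = −∠Y = 15.6°
I = V/|Z| = 639 mA
P = VI cos φ = 20 × 0.639 × cos(15.6°) = 12.3 W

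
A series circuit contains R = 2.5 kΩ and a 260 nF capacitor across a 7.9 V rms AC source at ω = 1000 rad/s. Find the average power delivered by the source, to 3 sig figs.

7.41 mW

X_C = 1/(ωC) = 3850 Ω
Z = 2500 − j3850 Ω
|Z| = √(2500² + 3850²) = 4590 Ω
∠Z = arctan(-3850/2500) = -57.0°
I = V/|Z| = 1.72 mA
P = VI cos φ = 7.9 × 0.00172 × cos(-57.0°) = 7.41 mW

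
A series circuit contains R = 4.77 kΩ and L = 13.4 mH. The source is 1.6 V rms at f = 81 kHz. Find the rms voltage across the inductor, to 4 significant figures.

ω = 2πf = 508900 rad/s
X_L = ωL = 6820 Ω
Z = 4770 + j6820 Ω
|Z| = √(4770² + 6820²) = 8322 Ω
I = V/|Z| = 192.3 μA
V_L = I·|Z_L| = 0.0001923 × 6820 = 1.311 V

1.311 V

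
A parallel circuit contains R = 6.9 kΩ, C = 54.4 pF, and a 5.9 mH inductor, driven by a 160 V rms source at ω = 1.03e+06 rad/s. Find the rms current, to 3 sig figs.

29.0 mA

X_L = ωL = 6080 Ω
X_C = 1/(ωC) = 17800 Ω
Parallel: admittances add. Y = 1/R + 1/(jωL) + jωC
Y = (0.000145 − j0.000109) S
|Y| = 0.000181 S → |Z| = 1/|Y| = 5520 Ω, ∠Z = −∠Y = 36.8°
I = V/|Z| = 160/5520 = 29.0 mA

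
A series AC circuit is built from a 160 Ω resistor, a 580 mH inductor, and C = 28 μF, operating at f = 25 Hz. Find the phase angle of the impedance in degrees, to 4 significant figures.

ω = 2πf = 157.1 rad/s
X_L = ωL = 91.11 Ω
X_C = 1/(ωC) = 227.4 Ω
Net reactance X = X_L − X_C = -136.3 Ω
Z = 160.0 − j136.3 Ω
|Z| = √(160.0² + 136.3²) = 210.2 Ω
∠Z = arctan(-136.3/160.0) = -40.42°

-40.42°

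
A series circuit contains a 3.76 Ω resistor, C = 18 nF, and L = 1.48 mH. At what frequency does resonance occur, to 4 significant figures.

30.84 kHz

ω₀ = 1/√(LC) = 1/√(0.00148 × 1.8e-08) = 193700 rad/s
f₀ = ω₀/(2π) = 30.84 kHz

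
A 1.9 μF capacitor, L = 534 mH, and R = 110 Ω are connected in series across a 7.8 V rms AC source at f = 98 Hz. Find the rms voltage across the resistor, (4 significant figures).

1.597 V

ω = 2πf = 615.8 rad/s
X_L = ωL = 328.8 Ω
X_C = 1/(ωC) = 854.8 Ω
Net reactance X = X_L − X_C = -525.9 Ω
Z = 110.0 − j525.9 Ω
|Z| = √(110.0² + 525.9²) = 537.3 Ω
I = V/|Z| = 14.52 mA
V_R = I·|Z_R| = 0.01452 × 110.0 = 1.597 V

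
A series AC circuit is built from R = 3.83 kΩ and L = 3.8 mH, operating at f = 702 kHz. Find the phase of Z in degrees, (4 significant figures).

77.13°

ω = 2πf = 4.411e+06 rad/s
X_L = ωL = 16760 Ω
Z = 3830 + j16760 Ω
|Z| = √(3830² + 16760²) = 17190 Ω
∠Z = arctan(16760/3830) = 77.13°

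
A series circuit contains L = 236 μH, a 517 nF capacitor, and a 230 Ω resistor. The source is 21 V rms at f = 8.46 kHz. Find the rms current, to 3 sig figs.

ω = 2πf = 53160 rad/s
X_L = ωL = 12.5 Ω
X_C = 1/(ωC) = 36.4 Ω
Net reactance X = X_L − X_C = -23.8 Ω
Z = 230 − j23.8 Ω
|Z| = √(230² + 23.8²) = 231 Ω
I = V/|Z| = 21/231 = 90.8 mA

90.8 mA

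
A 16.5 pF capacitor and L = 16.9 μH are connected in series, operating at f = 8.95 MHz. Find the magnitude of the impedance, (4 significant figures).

ω = 2πf = 5.623e+07 rad/s
X_L = ωL = 950.4 Ω
X_C = 1/(ωC) = 1078 Ω
Net reactance X = X_L − X_C = -127.4 Ω
Z = − j127.4 Ω
|Z| = √(0² + 127.4²) = 127.4 Ω

127.4 Ω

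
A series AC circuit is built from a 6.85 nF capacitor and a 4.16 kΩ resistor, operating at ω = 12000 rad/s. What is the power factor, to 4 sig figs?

X_C = 1/(ωC) = 12170 Ω
Z = 4160 − j12170 Ω
|Z| = √(4160² + 12170²) = 12860 Ω
∠Z = arctan(-12170/4160) = -71.12°
cos φ = cos(-71.12°) = 0.3236

0.3236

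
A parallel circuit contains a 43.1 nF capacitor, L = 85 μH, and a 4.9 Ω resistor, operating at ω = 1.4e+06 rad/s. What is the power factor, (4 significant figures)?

0.9691

X_L = ωL = 119.0 Ω
X_C = 1/(ωC) = 16.57 Ω
Parallel: admittances add. Y = 1/R + 1/(jωL) + jωC
Y = (0.2041 + j0.05194) S
|Y| = 0.2106 S → |Z| = 1/|Y| = 4.749 Ω, ∠Z = −∠Y = -14.28°
cos φ = cos(-14.28°) = 0.9691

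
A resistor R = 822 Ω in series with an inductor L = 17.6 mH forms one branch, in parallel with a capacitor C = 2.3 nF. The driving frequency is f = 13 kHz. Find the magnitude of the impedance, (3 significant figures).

2220 Ω

ω = 2πf = 81680 rad/s
X_L = ωL = 1440 Ω
X_C = 1/(ωC) = 5320 Ω
Branch 1 (R+jX_L): Z₁ = 822 + j1440 Ω, |Z₁| = 1660 Ω
Branch 2 (−jX_C): Z₂ = −j5320 Ω
Parallel: Z = Z₁Z₂/(Z₁+Z₂), |Z| = 2220 Ω, ∠Z = 48.3°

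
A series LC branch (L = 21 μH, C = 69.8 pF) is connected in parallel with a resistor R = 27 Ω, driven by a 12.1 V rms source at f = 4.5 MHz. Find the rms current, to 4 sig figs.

469.2 mA

ω = 2πf = 2.827e+07 rad/s
X_L = ωL = 593.8 Ω
X_C = 1/(ωC) = 506.7 Ω
Branch 1: Z₁ = R = 27.00 Ω
Branch 2 (series LC): Z₂ = j(X_L − X_C) = j87.06 Ω
Parallel: Z = Z₁Z₂/(Z₁+Z₂), |Z| = 25.79 Ω, ∠Z = 17.23°
I = V/|Z| = 12.1/25.79 = 469.2 mA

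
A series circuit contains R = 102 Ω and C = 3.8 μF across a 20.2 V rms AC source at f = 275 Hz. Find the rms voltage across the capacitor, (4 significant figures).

16.78 V

ω = 2πf = 1728 rad/s
X_C = 1/(ωC) = 152.3 Ω
Z = 102.0 − j152.3 Ω
|Z| = √(102.0² + 152.3²) = 183.3 Ω
I = V/|Z| = 110.2 mA
V_C = I·|Z_C| = 0.1102 × 152.3 = 16.78 V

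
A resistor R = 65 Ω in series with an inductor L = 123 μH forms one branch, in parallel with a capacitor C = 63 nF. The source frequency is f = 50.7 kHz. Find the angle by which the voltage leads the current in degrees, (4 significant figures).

-49.62°

ω = 2πf = 318600 rad/s
X_L = ωL = 39.18 Ω
X_C = 1/(ωC) = 49.83 Ω
Branch 1 (R+jX_L): Z₁ = 65.00 + j39.18 Ω, |Z₁| = 75.90 Ω
Branch 2 (−jX_C): Z₂ = −j49.83 Ω
Parallel: Z = Z₁Z₂/(Z₁+Z₂), |Z| = 57.42 Ω, ∠Z = -49.62°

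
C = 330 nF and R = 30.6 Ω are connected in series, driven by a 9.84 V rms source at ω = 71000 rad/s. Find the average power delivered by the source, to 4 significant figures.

X_C = 1/(ωC) = 42.68 Ω
Z = 30.60 − j42.68 Ω
|Z| = √(30.60² + 42.68²) = 52.52 Ω
∠Z = arctan(-42.68/30.60) = -54.36°
I = V/|Z| = 187.4 mA
P = VI cos φ = 9.84 × 0.1874 × cos(-54.36°) = 1.074 W

1.074 W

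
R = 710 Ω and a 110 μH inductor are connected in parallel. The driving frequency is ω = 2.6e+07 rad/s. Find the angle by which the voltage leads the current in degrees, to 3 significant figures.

13.9°

X_L = ωL = 2860 Ω
Parallel: admittances add. Y = 1/R + 1/(jωL)
Y = (0.00141 − j0.000350) S
|Y| = 0.00145 S → |Z| = 1/|Y| = 689 Ω, ∠Z = −∠Y = 13.9°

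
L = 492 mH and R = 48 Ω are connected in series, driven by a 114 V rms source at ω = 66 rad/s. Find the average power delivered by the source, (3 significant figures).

186 W

X_L = ωL = 32.5 Ω
Z = 48.0 + j32.5 Ω
|Z| = √(48.0² + 32.5²) = 58.0 Ω
∠Z = arctan(32.5/48.0) = 34.1°
I = V/|Z| = 1.97 A
P = VI cos φ = 114 × 1.97 × cos(34.1°) = 186 W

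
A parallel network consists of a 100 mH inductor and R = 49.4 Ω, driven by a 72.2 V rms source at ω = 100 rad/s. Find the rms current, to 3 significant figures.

7.37 A

X_L = ωL = 10.0 Ω
Parallel: admittances add. Y = 1/R + 1/(jωL)
Y = (0.0202 − j0.100) S
|Y| = 0.102 S → |Z| = 1/|Y| = 9.80 Ω, ∠Z = −∠Y = 78.6°
I = V/|Z| = 72.2/9.80 = 7.37 A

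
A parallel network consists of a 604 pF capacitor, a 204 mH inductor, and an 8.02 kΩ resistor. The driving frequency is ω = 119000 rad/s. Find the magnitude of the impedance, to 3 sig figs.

X_L = ωL = 24300 Ω
X_C = 1/(ωC) = 13900 Ω
Parallel: admittances add. Y = 1/R + 1/(jωL) + jωC
Y = (0.000125 + j3.07e-05) S
|Y| = 0.000128 S → |Z| = 1/|Y| = 7790 Ω, ∠Z = −∠Y = -13.8°

7790 Ω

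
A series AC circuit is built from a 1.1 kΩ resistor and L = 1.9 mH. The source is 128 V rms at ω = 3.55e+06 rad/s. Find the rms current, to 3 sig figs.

X_L = ωL = 6740 Ω
Z = 1100 + j6740 Ω
|Z| = √(1100² + 6740²) = 6830 Ω
I = V/|Z| = 128/6830 = 18.7 mA

18.7 mA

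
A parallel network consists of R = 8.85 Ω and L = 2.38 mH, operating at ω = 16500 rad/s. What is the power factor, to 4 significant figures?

0.9755

X_L = ωL = 39.27 Ω
Parallel: admittances add. Y = 1/R + 1/(jωL)
Y = (0.1130 − j0.02546) S
|Y| = 0.1158 S → |Z| = 1/|Y| = 8.633 Ω, ∠Z = −∠Y = 12.70°
cos φ = cos(12.70°) = 0.9755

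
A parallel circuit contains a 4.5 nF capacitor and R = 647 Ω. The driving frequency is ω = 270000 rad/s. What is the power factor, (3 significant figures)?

0.786

X_C = 1/(ωC) = 823 Ω
Parallel: admittances add. Y = 1/R + jωC
Y = (0.00155 + j0.00121) S
|Y| = 0.00197 S → |Z| = 1/|Y| = 509 Ω, ∠Z = −∠Y = -38.2°
cos φ = cos(-38.2°) = 0.786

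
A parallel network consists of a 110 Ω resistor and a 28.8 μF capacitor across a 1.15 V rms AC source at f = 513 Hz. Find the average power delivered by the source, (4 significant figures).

ω = 2πf = 3223 rad/s
X_C = 1/(ωC) = 10.77 Ω
Parallel: admittances add. Y = 1/R + jωC
Y = (0.009091 + j0.09283) S
|Y| = 0.09327 S → |Z| = 1/|Y| = 10.72 Ω, ∠Z = −∠Y = -84.41°
I = V/|Z| = 107.3 mA
P = VI cos φ = 1.15 × 0.1073 × cos(-84.41°) = 12.02 mW

12.02 mW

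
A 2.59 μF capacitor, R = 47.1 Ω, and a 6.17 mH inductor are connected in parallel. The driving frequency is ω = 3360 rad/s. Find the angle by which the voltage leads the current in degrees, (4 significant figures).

61.76°

X_L = ωL = 20.73 Ω
X_C = 1/(ωC) = 114.9 Ω
Parallel: admittances add. Y = 1/R + 1/(jωL) + jωC
Y = (0.02123 − j0.03953) S
|Y| = 0.04487 S → |Z| = 1/|Y| = 22.28 Ω, ∠Z = −∠Y = 61.76°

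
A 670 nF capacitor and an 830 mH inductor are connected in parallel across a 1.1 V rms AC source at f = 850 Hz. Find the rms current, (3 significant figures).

3.69 mA

ω = 2πf = 5341 rad/s
X_L = ωL = 4430 Ω
X_C = 1/(ωC) = 279 Ω
Parallel: admittances add. Y = 1/(jωL) + jωC
Y = (0 + j0.00335) S
|Y| = 0.00335 S → |Z| = 1/|Y| = 298 Ω, ∠Z = −∠Y = -90.0°
I = V/|Z| = 1.1/298 = 3.69 mA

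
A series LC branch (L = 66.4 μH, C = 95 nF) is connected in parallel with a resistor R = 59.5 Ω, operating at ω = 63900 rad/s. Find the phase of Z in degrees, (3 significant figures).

X_L = ωL = 4.24 Ω
X_C = 1/(ωC) = 165 Ω
Branch 1: Z₁ = R = 59.5 Ω
Branch 2 (series LC): Z₂ = j(X_L − X_C) = −j160 Ω
Parallel: Z = Z₁Z₂/(Z₁+Z₂), |Z| = 55.8 Ω, ∠Z = -20.3°

-20.3°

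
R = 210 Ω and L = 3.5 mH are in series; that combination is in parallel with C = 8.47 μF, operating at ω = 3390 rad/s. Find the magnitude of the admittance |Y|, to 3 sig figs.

X_L = ωL = 11.9 Ω
X_C = 1/(ωC) = 34.8 Ω
Branch 1 (R+jX_L): Z₁ = 210 + j11.9 Ω, |Z₁| = 210 Ω
Branch 2 (−jX_C): Z₂ = −j34.8 Ω
Parallel: Z = Z₁Z₂/(Z₁+Z₂), |Z| = 34.7 Ω, ∠Z = -80.5°
|Y| = 1/|Z| = 28.8 mS

28.8 mS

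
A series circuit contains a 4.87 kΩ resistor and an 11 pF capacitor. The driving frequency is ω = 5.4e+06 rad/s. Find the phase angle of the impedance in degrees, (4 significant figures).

-73.87°

X_C = 1/(ωC) = 16840 Ω
Z = 4870 − j16840 Ω
|Z| = √(4870² + 16840²) = 17530 Ω
∠Z = arctan(-16840/4870) = -73.87°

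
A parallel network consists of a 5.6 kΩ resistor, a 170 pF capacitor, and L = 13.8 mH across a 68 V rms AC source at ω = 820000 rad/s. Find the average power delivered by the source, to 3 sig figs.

X_L = ωL = 11300 Ω
X_C = 1/(ωC) = 7170 Ω
Parallel: admittances add. Y = 1/R + 1/(jωL) + jωC
Y = (0.000179 + j5.1e-05) S
|Y| = 0.000186 S → |Z| = 1/|Y| = 5380 Ω, ∠Z = −∠Y = -15.9°
I = V/|Z| = 12.6 mA
P = VI cos φ = 68 × 0.0126 × cos(-15.9°) = 826 mW

826 mW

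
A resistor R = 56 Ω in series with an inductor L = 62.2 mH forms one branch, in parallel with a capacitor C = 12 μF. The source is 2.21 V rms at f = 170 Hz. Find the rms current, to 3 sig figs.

ω = 2πf = 1068 rad/s
X_L = ωL = 66.4 Ω
X_C = 1/(ωC) = 78.0 Ω
Branch 1 (R+jX_L): Z₁ = 56.0 + j66.4 Ω, |Z₁| = 86.9 Ω
Branch 2 (−jX_C): Z₂ = −j78.0 Ω
Parallel: Z = Z₁Z₂/(Z₁+Z₂), |Z| = 119 Ω, ∠Z = -28.4°
I = V/|Z| = 2.21/119 = 18.6 mA

18.6 mA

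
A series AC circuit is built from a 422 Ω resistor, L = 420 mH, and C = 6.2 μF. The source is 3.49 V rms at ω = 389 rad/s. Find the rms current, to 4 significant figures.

X_L = ωL = 163.4 Ω
X_C = 1/(ωC) = 414.6 Ω
Net reactance X = X_L − X_C = -251.2 Ω
Z = 422.0 − j251.2 Ω
|Z| = √(422.0² + 251.2²) = 491.1 Ω
I = V/|Z| = 3.49/491.1 = 7.106 mA

7.106 mA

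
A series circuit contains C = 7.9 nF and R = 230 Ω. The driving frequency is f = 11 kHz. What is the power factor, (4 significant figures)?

0.1246

ω = 2πf = 69120 rad/s
X_C = 1/(ωC) = 1831 Ω
Z = 230.0 − j1831 Ω
|Z| = √(230.0² + 1831²) = 1846 Ω
∠Z = arctan(-1831/230.0) = -82.84°
cos φ = cos(-82.84°) = 0.1246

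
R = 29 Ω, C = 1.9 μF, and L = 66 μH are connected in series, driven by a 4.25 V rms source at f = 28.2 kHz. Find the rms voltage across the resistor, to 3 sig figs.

ω = 2πf = 177200 rad/s
X_L = ωL = 11.7 Ω
X_C = 1/(ωC) = 2.97 Ω
Net reactance X = X_L − X_C = 8.72 Ω
Z = 29.0 + j8.72 Ω
|Z| = √(29.0² + 8.72²) = 30.3 Ω
I = V/|Z| = 140 mA
V_R = I·|Z_R| = 0.140 × 29.0 = 4.07 V

4.07 V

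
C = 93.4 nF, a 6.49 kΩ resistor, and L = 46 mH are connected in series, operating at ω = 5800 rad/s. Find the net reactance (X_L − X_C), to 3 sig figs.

X_L = ωL = 267 Ω
X_C = 1/(ωC) = 1850 Ω
X = 267 − 1850 = -1580 Ω

-1580 Ω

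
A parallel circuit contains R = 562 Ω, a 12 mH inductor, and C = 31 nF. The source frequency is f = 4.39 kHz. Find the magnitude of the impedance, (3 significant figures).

ω = 2πf = 27580 rad/s
X_L = ωL = 331 Ω
X_C = 1/(ωC) = 1170 Ω
Parallel: admittances add. Y = 1/R + 1/(jωL) + jωC
Y = (0.00178 − j0.00217) S
|Y| = 0.00280 S → |Z| = 1/|Y| = 357 Ω, ∠Z = −∠Y = 50.6°

357 Ω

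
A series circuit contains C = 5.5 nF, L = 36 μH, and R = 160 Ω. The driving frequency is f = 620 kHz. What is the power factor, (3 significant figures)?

ω = 2πf = 3.896e+06 rad/s
X_L = ωL = 140 Ω
X_C = 1/(ωC) = 46.7 Ω
Net reactance X = X_L − X_C = 93.6 Ω
Z = 160 + j93.6 Ω
|Z| = √(160² + 93.6²) = 185 Ω
∠Z = arctan(93.6/160) = 30.3°
cos φ = cos(30.3°) = 0.863

0.863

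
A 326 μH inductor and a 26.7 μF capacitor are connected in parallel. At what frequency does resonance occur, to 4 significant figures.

1.706 kHz

ω₀ = 1/√(LC) = 1/√(0.000326 × 2.67e-05) = 10720 rad/s
f₀ = ω₀/(2π) = 1.706 kHz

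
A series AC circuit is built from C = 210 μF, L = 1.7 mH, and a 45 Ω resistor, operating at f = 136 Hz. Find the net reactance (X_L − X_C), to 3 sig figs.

ω = 2πf = 854.5 rad/s
X_L = ωL = 1.45 Ω
X_C = 1/(ωC) = 5.57 Ω
X = 1.45 − 5.57 = -4.12 Ω

-4.12 Ω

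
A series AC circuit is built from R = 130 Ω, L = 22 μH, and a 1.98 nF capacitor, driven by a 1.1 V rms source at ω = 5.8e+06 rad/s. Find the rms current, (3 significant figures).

X_L = ωL = 128 Ω
X_C = 1/(ωC) = 87.1 Ω
Net reactance X = X_L − X_C = 40.5 Ω
Z = 130 + j40.5 Ω
|Z| = √(130² + 40.5²) = 136 Ω
I = V/|Z| = 1.1/136 = 8.08 mA

8.08 mA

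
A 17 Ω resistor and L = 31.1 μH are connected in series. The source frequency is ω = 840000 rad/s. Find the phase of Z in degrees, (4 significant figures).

X_L = ωL = 26.12 Ω
Z = 17.00 + j26.12 Ω
|Z| = √(17.00² + 26.12²) = 31.17 Ω
∠Z = arctan(26.12/17.00) = 56.95°

56.95°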